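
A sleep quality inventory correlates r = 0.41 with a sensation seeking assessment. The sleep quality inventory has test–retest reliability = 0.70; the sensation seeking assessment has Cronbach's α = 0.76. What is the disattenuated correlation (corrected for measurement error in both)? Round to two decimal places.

0.56

r_true = r_obs / √(r_xx · r_yy) = 0.41 / √(0.70 × 0.76) = 0.41 / √0.5320 = 0.41 / 0.7294 ≈ 0.56.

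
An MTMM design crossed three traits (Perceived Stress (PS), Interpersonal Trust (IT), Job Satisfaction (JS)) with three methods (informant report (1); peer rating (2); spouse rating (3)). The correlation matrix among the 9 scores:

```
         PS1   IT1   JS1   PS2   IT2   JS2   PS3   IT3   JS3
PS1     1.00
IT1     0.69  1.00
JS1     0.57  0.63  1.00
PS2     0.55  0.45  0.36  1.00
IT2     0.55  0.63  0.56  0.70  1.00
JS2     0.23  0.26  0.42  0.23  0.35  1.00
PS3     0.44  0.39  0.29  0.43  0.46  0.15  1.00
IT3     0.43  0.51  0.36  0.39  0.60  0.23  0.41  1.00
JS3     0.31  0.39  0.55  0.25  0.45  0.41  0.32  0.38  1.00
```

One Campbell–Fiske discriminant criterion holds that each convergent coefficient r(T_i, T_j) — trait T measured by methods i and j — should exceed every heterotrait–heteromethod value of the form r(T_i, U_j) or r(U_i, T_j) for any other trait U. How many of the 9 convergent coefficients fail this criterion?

4

Checking each validity diagonal entry against its comparison values:
PS (methods 1·2): 0.55 vs {0.55, 0.45, 0.23, 0.36} → fail.
PS (methods 1·3): 0.44 vs {0.43, 0.39, 0.31, 0.29} → pass.
PS (methods 2·3): 0.43 vs {0.39, 0.46, 0.25, 0.15} → fail.
IT (methods 1·2): 0.63 vs {0.45, 0.55, 0.26, 0.56} → pass.
IT (methods 1·3): 0.51 vs {0.39, 0.43, 0.39, 0.36} → pass.
IT (methods 2·3): 0.60 vs {0.46, 0.39, 0.45, 0.23} → pass.
JS (methods 1·2): 0.42 vs {0.36, 0.23, 0.56, 0.26} → fail.
JS (methods 1·3): 0.55 vs {0.29, 0.31, 0.36, 0.39} → pass.
JS (methods 2·3): 0.41 vs {0.15, 0.25, 0.23, 0.45} → fail.
4 of 9 fail.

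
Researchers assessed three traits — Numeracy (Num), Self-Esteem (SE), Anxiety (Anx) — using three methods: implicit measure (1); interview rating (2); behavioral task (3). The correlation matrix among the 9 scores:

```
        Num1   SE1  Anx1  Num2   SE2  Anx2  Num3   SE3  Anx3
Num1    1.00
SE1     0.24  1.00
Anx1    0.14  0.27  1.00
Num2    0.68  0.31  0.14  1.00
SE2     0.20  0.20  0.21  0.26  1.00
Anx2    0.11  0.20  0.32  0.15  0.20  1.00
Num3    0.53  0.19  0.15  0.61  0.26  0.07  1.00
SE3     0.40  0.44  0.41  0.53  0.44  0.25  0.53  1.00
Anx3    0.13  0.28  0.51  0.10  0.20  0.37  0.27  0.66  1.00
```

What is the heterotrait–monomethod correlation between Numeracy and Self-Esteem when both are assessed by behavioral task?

Different traits, same method: r(Num3, SE3) = 0.53.

0.53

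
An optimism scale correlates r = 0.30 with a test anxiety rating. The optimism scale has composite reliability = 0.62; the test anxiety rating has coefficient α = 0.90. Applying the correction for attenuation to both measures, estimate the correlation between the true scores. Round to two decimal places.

r_true = r_obs / √(r_xx · r_yy) = 0.30 / √(0.62 × 0.90) = 0.30 / √0.5580 = 0.30 / 0.7470 ≈ 0.40.

0.40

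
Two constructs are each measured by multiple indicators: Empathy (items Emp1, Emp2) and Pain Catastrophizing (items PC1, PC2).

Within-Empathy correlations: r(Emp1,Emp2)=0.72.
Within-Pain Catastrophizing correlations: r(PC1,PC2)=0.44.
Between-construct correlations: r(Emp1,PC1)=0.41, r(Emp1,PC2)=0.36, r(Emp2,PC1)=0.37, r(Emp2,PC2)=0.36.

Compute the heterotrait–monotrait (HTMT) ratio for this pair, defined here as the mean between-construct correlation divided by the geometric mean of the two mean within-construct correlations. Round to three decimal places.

Mean heterotrait r = 1.50/4 = 0.3750.
Mean within-Emp = 0.72/1 = 0.7200; mean within-PC = 0.44/1 = 0.4400.
Geometric mean = √(0.7200 × 0.4400) = 0.5628.
HTMT = 0.3750 / 0.5628 = 0.666.

0.666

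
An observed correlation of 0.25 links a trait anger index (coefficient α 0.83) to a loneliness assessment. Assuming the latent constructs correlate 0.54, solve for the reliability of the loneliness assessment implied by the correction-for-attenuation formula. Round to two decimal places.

0.26

r_true = r_obs / √(r_xx · r_yy) ⇒ 0.54 = 0.25 / √(0.83 · r_yy).
√(0.83 · r_yy) = 0.25 / 0.54 = 0.4630; 0.83 · r_yy = 0.2144; r_yy = 0.2144 / 0.83 ≈ 0.26.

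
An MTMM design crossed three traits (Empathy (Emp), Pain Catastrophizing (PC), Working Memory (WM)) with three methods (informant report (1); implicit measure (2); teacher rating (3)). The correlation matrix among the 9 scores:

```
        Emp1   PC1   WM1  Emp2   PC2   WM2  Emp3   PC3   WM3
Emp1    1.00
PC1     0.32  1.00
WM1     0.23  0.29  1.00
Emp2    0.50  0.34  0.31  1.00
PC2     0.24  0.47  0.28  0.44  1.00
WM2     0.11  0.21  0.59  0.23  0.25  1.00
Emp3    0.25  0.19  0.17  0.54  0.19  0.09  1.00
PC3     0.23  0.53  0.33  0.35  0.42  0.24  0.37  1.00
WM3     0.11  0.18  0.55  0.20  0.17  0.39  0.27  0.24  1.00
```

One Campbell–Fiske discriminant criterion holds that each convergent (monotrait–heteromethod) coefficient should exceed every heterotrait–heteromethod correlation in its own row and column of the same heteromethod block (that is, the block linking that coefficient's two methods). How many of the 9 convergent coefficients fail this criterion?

0

Convergent coefficients and their comparison sets:
Emp (methods 1·2): 0.50 vs {0.24, 0.34, 0.11, 0.31} → pass.
Emp (methods 1·3): 0.25 vs {0.23, 0.19, 0.11, 0.17} → pass.
Emp (methods 2·3): 0.54 vs {0.35, 0.19, 0.20, 0.09} → pass.
PC (methods 1·2): 0.47 vs {0.34, 0.24, 0.21, 0.28} → pass.
PC (methods 1·3): 0.53 vs {0.19, 0.23, 0.18, 0.33} → pass.
PC (methods 2·3): 0.42 vs {0.19, 0.35, 0.17, 0.24} → pass.
WM (methods 1·2): 0.59 vs {0.31, 0.11, 0.28, 0.21} → pass.
WM (methods 1·3): 0.55 vs {0.17, 0.11, 0.33, 0.18} → pass.
WM (methods 2·3): 0.39 vs {0.09, 0.20, 0.24, 0.17} → pass.
0 of 9 fail.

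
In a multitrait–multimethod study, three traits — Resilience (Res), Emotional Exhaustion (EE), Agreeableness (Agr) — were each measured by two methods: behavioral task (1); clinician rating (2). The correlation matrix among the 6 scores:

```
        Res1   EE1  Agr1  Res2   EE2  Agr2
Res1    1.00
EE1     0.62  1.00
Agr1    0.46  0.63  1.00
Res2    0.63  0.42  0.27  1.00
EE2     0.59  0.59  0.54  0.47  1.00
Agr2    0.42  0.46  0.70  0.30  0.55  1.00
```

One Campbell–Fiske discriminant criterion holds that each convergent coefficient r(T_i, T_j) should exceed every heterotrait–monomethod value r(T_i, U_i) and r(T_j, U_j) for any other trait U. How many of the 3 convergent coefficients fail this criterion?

Convergent coefficients and their comparison sets:
Res (methods 1·2): 0.63 vs {0.62, 0.47, 0.46, 0.30} → pass.
EE (methods 1·2): 0.59 vs {0.62, 0.47, 0.63, 0.55} → fail.
Agr (methods 1·2): 0.70 vs {0.46, 0.30, 0.63, 0.55} → pass.
1 of 3 fail.

1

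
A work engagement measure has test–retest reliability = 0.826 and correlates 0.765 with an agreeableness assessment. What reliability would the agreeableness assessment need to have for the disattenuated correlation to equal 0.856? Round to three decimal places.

0.967

r_true = r_obs / √(r_xx · r_yy) ⇒ 0.856 = 0.765 / √(0.826 · r_yy).
√(0.826 · r_yy) = 0.765 / 0.856 = 0.8937; 0.826 · r_yy = 0.7987; r_yy = 0.7987 / 0.826 ≈ 0.967.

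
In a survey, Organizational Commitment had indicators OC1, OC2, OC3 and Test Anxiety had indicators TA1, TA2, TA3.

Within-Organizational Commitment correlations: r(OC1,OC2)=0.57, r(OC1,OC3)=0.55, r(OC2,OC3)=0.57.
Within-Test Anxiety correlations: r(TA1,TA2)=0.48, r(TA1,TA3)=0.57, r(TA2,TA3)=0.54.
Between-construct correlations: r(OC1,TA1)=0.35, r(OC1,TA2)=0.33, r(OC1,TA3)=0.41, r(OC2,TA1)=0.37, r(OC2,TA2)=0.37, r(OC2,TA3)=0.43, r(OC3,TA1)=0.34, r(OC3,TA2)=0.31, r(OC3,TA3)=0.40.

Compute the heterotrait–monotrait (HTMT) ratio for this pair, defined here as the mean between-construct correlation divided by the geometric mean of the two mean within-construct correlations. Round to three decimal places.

0.673

Between-construct mean = 3.31/9 = 0.3678.
Mean within-OC = 1.69/3 = 0.5633; mean within-TA = 1.59/3 = 0.5300.
Geometric mean = √(0.5633 × 0.5300) = 0.5464.
HTMT = 0.3678 / 0.5464 = 0.673.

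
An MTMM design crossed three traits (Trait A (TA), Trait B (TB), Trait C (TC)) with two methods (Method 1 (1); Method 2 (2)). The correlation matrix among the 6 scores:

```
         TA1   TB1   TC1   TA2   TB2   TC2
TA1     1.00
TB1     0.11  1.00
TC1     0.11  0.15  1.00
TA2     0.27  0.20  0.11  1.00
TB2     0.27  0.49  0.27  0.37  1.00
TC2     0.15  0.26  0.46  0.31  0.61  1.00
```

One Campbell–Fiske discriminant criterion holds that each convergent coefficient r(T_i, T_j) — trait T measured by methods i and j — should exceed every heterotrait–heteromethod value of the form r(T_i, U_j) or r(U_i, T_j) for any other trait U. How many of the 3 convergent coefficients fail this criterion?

1

Checking each validity diagonal entry against its comparison values:
TA (methods 1·2): 0.27 vs {0.27, 0.20, 0.15, 0.11} → fail.
TB (methods 1·2): 0.49 vs {0.20, 0.27, 0.26, 0.27} → pass.
TC (methods 1·2): 0.46 vs {0.11, 0.15, 0.27, 0.26} → pass.
1 of 3 fail.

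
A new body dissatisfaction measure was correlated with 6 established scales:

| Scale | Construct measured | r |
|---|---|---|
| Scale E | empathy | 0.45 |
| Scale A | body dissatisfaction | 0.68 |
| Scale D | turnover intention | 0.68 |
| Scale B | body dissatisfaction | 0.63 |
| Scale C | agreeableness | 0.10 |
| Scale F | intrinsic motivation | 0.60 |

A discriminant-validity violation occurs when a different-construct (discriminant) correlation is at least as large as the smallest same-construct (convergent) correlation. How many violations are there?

1

Convergent (same construct = body dissatisfaction): Scale A, Scale B.
Smallest convergent = 0.63. Discriminant values: 0.45, 0.68, 0.10, 0.60; count ≥ 0.63 → 1.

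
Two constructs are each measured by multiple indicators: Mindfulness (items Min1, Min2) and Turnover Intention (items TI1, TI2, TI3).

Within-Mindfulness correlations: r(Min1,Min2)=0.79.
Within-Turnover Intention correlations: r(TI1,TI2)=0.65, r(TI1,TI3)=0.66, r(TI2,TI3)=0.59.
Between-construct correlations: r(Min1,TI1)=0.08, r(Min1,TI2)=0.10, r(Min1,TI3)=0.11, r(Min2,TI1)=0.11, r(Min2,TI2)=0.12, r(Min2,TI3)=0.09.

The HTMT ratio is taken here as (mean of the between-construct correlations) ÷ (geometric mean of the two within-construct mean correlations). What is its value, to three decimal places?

0.144

Mean heterotrait r = 0.61/6 = 0.1017.
Mean within-Min = 0.79/1 = 0.7900; mean within-TI = 1.90/3 = 0.6333.
Geometric mean = √(0.7900 × 0.6333) = 0.7073.
HTMT = 0.1017 / 0.7073 = 0.144.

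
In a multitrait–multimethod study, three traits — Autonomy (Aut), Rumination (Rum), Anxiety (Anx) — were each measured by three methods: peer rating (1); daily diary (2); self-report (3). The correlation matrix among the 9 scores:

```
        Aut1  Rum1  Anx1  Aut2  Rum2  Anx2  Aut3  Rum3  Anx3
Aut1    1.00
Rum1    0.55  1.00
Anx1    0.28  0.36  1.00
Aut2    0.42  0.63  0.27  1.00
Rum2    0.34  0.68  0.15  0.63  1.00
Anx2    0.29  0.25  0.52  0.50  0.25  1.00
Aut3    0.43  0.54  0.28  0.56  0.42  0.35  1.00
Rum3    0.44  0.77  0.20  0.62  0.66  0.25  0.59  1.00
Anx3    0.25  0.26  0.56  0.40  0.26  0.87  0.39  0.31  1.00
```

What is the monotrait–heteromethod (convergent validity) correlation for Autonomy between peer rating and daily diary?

Same trait (Aut), different methods: r(Aut1, Aut2) = 0.42.

0.42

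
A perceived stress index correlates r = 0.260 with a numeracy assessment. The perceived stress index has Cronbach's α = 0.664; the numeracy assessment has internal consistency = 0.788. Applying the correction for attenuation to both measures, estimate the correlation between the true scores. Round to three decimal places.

r_true = r_obs / √(r_xx · r_yy) = 0.260 / √(0.664 × 0.788) = 0.260 / √0.523232 = 0.260 / 0.7233 ≈ 0.359.

0.359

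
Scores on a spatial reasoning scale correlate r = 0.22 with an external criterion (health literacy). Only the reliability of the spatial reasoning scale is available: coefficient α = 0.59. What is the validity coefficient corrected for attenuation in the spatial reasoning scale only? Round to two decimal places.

0.29

Single correction: r_c = r_obs / √r_xx = 0.22 / √0.59 = 0.22 / 0.7681 ≈ 0.29.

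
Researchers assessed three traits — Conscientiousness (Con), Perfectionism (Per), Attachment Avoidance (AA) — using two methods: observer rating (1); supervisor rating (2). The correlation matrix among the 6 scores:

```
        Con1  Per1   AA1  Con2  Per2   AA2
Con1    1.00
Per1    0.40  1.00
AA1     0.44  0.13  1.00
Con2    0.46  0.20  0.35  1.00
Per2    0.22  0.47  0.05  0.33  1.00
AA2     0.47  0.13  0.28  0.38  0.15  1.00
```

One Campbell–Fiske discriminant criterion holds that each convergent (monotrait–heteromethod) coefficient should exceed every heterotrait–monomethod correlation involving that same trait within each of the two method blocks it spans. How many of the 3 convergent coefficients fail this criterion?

Checking each validity diagonal entry against its comparison values:
Con (methods 1·2): 0.46 vs {0.40, 0.33, 0.44, 0.38} → pass.
Per (methods 1·2): 0.47 vs {0.40, 0.33, 0.13, 0.15} → pass.
AA (methods 1·2): 0.28 vs {0.44, 0.38, 0.13, 0.15} → fail.
1 of 3 fail.

1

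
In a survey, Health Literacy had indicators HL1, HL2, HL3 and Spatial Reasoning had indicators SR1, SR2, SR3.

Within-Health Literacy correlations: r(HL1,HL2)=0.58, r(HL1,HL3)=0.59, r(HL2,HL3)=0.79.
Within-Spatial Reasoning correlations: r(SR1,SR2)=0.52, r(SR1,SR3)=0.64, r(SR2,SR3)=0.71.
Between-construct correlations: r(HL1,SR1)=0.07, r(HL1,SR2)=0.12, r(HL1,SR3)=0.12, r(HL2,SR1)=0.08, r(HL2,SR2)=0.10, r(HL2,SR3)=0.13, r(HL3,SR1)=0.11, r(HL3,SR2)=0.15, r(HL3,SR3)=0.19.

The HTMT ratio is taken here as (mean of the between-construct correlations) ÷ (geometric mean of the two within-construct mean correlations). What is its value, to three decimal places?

Mean between = 1.07/9 = 0.1189.
Mean within-HL = 1.96/3 = 0.6533; mean within-SR = 1.87/3 = 0.6233.
Geometric mean = √(0.6533 × 0.6233) = 0.6381.
HTMT = 0.1189 / 0.6381 = 0.186.

0.186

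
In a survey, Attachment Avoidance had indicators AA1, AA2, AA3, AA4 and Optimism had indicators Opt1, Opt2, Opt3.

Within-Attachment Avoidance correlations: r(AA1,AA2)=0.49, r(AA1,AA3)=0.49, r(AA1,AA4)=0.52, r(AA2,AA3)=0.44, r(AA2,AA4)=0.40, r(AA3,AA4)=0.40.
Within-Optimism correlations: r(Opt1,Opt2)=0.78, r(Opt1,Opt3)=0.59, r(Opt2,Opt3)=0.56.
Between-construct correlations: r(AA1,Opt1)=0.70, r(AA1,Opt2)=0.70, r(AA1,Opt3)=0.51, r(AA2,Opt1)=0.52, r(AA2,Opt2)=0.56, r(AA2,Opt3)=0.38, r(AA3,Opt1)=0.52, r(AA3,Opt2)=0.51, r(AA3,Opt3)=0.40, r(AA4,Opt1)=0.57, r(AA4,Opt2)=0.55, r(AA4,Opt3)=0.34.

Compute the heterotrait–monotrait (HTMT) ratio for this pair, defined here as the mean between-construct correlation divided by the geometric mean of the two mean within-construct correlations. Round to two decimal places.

Mean heterotrait r = 6.26/12 = 0.5217.
Mean within-AA = 2.74/6 = 0.4567; mean within-Opt = 1.93/3 = 0.6433.
Geometric mean = √(0.4567 × 0.6433) = 0.5420.
HTMT = 0.5217 / 0.5420 = 0.96.

0.96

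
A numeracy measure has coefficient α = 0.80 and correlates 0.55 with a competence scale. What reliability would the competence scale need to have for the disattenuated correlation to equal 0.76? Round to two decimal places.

r_true = r_obs / √(r_xx · r_yy) ⇒ 0.76 = 0.55 / √(0.80 · r_yy).
√(0.80 · r_yy) = 0.55 / 0.76 = 0.7237; 0.80 · r_yy = 0.5237; r_yy = 0.5237 / 0.80 ≈ 0.65.

0.65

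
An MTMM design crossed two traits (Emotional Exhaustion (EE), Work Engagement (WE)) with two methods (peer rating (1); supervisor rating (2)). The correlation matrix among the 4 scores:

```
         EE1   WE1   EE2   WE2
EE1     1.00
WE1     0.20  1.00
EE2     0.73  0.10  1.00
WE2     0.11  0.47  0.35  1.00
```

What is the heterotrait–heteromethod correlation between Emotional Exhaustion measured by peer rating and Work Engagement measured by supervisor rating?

0.11

Different traits and methods: r(EE1, WE2) = 0.11.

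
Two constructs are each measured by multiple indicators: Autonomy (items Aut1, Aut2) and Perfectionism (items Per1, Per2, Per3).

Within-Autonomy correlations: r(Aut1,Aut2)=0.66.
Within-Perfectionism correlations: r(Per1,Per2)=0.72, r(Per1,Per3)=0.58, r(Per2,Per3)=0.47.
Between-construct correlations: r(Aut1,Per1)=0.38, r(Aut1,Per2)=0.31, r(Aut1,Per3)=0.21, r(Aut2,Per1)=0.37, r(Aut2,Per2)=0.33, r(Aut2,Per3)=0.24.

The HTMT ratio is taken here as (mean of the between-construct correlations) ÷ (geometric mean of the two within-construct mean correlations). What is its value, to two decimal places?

Mean heterotrait r = 1.84/6 = 0.3067.
Mean within-Aut = 0.66/1 = 0.6600; mean within-Per = 1.77/3 = 0.5900.
Geometric mean = √(0.6600 × 0.5900) = 0.6240.
HTMT = 0.3067 / 0.6240 = 0.49.

0.49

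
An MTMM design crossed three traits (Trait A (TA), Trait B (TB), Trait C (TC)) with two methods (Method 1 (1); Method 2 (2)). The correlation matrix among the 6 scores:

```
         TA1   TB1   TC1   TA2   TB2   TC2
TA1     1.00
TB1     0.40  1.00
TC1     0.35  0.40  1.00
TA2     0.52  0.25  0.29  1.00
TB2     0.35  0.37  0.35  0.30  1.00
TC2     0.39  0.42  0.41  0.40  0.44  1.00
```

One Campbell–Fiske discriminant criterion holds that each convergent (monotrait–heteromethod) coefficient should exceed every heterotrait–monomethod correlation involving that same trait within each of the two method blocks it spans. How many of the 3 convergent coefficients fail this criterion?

Convergent coefficients and their comparison sets:
TA (methods 1·2): 0.52 vs {0.40, 0.30, 0.35, 0.40} → pass.
TB (methods 1·2): 0.37 vs {0.40, 0.30, 0.40, 0.44} → fail.
TC (methods 1·2): 0.41 vs {0.35, 0.40, 0.40, 0.44} → fail.
2 of 3 fail.

2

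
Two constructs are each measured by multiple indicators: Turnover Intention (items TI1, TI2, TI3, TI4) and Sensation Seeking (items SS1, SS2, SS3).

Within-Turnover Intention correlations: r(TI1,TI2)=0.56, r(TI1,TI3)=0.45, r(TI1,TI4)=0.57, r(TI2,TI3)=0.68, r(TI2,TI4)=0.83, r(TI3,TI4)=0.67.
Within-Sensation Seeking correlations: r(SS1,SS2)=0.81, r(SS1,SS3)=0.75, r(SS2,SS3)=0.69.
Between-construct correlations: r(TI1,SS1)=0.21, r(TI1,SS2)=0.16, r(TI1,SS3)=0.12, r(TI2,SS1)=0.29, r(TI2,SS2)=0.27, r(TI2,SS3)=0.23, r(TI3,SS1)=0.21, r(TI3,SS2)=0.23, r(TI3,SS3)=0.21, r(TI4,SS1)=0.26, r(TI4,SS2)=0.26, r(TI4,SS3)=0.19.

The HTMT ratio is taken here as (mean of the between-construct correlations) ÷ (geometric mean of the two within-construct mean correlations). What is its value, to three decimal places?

0.321

Mean heterotrait r = 2.64/12 = 0.2200.
Mean within-TI = 3.76/6 = 0.6267; mean within-SS = 2.25/3 = 0.7500.
Geometric mean = √(0.6267 × 0.7500) = 0.6856.
HTMT = 0.2200 / 0.6856 = 0.321.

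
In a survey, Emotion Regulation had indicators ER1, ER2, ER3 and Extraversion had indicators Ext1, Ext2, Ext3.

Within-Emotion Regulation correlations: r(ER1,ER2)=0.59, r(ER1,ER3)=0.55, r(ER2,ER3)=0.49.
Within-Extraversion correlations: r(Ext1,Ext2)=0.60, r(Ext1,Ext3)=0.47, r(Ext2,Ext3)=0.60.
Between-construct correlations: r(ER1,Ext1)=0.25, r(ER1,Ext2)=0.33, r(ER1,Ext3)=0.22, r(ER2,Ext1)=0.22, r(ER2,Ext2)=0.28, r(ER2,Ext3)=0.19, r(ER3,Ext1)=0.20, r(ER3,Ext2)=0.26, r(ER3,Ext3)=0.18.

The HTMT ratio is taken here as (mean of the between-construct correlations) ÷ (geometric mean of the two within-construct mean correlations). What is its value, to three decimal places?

Mean heterotrait r = 2.13/9 = 0.2367.
Mean within-ER = 1.63/3 = 0.5433; mean within-Ext = 1.67/3 = 0.5567.
Geometric mean = √(0.5433 × 0.5567) = 0.5500.
HTMT = 0.2367 / 0.5500 = 0.430.

0.430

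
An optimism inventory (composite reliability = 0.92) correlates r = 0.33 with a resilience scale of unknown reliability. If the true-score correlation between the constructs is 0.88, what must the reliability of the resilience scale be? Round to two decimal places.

r_true = r_obs / √(r_xx · r_yy) ⇒ 0.88 = 0.33 / √(0.92 · r_yy).
√(0.92 · r_yy) = 0.33 / 0.88 = 0.3750; 0.92 · r_yy = 0.1406; r_yy = 0.1406 / 0.92 ≈ 0.15.

0.15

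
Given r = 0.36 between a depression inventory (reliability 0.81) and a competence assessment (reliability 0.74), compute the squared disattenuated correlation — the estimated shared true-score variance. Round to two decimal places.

Disattenuated r = 0.36 / √(0.81 × 0.74) = 0.36 / 0.7742 = 0.4650.
Shared true-score variance = 0.4650² = 0.2162 ≈ 0.22.

0.22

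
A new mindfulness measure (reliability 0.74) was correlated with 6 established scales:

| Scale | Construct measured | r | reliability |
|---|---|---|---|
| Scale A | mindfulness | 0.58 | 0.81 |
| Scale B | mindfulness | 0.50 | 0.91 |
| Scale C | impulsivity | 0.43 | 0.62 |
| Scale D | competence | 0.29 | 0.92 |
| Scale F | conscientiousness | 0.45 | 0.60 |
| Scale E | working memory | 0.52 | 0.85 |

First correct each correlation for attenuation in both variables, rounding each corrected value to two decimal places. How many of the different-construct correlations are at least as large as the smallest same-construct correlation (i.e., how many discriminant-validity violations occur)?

3

Disattenuated r (r / √(r_scale · r_new)):
  Scale A (conv): 0.58 / √(0.81·0.74) = 0.75
  Scale B (conv): 0.50 / √(0.91·0.74) = 0.61
  Scale C (disc): 0.43 / √(0.62·0.74) = 0.63
  Scale D (disc): 0.29 / √(0.92·0.74) = 0.35
  Scale F (disc): 0.45 / √(0.60·0.74) = 0.68
  Scale E (disc): 0.52 / √(0.85·0.74) = 0.66
Smallest convergent = 0.61. Discriminant values: 0.63, 0.35, 0.68, 0.66; count ≥ 0.61 → 3.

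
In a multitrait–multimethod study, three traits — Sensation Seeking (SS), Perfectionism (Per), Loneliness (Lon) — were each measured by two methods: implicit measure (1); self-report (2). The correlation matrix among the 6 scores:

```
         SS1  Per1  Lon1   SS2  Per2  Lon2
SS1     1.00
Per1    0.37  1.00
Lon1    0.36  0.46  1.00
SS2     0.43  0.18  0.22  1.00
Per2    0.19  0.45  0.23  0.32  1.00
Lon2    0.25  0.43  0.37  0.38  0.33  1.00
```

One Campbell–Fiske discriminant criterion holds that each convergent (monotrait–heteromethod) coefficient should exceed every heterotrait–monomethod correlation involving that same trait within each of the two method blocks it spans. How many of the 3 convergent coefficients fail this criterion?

2

Checking each validity diagonal entry against its comparison values:
SS (methods 1·2): 0.43 vs {0.37, 0.32, 0.36, 0.38} → pass.
Per (methods 1·2): 0.45 vs {0.37, 0.32, 0.46, 0.33} → fail.
Lon (methods 1·2): 0.37 vs {0.36, 0.38, 0.46, 0.33} → fail.
2 of 3 fail.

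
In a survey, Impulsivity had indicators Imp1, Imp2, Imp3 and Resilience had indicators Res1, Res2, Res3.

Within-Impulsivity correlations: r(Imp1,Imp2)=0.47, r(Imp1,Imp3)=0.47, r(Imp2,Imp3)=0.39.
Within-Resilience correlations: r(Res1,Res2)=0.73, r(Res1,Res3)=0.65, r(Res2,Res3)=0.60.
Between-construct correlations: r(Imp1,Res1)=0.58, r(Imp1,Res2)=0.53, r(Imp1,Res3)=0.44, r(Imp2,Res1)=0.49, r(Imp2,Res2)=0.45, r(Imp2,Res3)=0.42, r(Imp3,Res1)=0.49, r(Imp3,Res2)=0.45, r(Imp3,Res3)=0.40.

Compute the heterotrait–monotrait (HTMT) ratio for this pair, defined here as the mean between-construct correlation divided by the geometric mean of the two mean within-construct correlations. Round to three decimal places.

Mean heterotrait r = 4.25/9 = 0.4722.
Mean within-Imp = 1.33/3 = 0.4433; mean within-Res = 1.98/3 = 0.6600.
Geometric mean = √(0.4433 × 0.6600) = 0.5409.
HTMT = 0.4722 / 0.5409 = 0.873.

0.873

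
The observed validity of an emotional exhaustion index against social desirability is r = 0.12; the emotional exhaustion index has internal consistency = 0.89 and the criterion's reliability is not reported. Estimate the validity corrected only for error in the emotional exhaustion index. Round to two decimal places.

Single correction: r_c = r_obs / √r_xx = 0.12 / √0.89 = 0.12 / 0.9434 ≈ 0.13.

0.13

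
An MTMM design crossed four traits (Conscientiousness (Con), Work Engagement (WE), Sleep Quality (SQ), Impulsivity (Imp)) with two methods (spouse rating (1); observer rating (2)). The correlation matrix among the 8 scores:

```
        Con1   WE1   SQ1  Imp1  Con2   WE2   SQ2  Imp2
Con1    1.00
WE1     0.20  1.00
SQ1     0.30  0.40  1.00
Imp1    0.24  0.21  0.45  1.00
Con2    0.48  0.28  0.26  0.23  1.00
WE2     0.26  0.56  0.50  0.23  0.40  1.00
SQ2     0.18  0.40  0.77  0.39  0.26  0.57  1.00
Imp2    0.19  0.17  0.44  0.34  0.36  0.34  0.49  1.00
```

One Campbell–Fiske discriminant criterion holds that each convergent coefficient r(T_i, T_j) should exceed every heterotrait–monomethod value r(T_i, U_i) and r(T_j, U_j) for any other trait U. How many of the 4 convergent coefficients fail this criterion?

Convergent coefficients and their comparison sets:
Con (methods 1·2): 0.48 vs {0.20, 0.40, 0.30, 0.26, 0.24, 0.36} → pass.
WE (methods 1·2): 0.56 vs {0.20, 0.40, 0.40, 0.57, 0.21, 0.34} → fail.
SQ (methods 1·2): 0.77 vs {0.30, 0.26, 0.40, 0.57, 0.45, 0.49} → pass.
Imp (methods 1·2): 0.34 vs {0.24, 0.36, 0.21, 0.34, 0.45, 0.49} → fail.
2 of 4 fail.

2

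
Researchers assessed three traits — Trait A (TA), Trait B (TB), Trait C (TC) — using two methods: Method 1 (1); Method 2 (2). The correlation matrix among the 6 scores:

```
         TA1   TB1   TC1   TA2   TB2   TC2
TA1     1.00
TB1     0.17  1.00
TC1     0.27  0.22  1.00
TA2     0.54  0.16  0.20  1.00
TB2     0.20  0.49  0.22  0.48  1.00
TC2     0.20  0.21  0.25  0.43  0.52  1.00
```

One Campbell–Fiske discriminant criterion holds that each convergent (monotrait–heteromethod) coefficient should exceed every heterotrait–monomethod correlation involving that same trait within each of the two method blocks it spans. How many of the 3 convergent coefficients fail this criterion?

Checking each validity diagonal entry against its comparison values:
TA (methods 1·2): 0.54 vs {0.17, 0.48, 0.27, 0.43} → pass.
TB (methods 1·2): 0.49 vs {0.17, 0.48, 0.22, 0.52} → fail.
TC (methods 1·2): 0.25 vs {0.27, 0.43, 0.22, 0.52} → fail.
2 of 3 fail.

2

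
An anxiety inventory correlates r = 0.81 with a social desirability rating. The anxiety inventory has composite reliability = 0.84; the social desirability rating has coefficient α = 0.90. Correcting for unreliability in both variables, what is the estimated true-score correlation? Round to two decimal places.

r_true = r_obs / √(r_xx · r_yy) = 0.81 / √(0.84 × 0.90) = 0.81 / √0.7560 = 0.81 / 0.8695 ≈ 0.93.

0.93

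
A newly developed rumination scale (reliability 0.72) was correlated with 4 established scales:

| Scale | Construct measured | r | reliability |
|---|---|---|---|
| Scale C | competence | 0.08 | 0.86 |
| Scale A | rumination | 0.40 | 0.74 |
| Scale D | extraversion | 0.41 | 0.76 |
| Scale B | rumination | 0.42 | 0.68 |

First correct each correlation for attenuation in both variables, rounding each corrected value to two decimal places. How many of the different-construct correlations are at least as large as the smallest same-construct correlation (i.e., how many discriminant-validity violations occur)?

1

Disattenuated r (r / √(r_scale · r_new)):
  Scale C (disc): 0.08 / √(0.86·0.72) = 0.10
  Scale A (conv): 0.40 / √(0.74·0.72) = 0.55
  Scale D (disc): 0.41 / √(0.76·0.72) = 0.55
  Scale B (conv): 0.42 / √(0.68·0.72) = 0.60
Smallest convergent = 0.55. Discriminant values: 0.10, 0.55; count ≥ 0.55 → 1.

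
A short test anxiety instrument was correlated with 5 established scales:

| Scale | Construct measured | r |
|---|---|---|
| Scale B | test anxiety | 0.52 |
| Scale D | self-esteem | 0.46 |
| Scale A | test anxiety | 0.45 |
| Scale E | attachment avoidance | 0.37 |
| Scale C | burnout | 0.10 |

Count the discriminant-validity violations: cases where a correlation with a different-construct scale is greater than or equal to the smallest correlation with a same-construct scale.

1

Convergent (same construct = test anxiety): Scale B, Scale A.
Smallest convergent = 0.45. Discriminant values: 0.46, 0.37, 0.10; count ≥ 0.45 → 1.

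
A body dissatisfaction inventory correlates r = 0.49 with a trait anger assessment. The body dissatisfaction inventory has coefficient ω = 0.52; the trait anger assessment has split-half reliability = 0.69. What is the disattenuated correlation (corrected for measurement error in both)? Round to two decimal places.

r_true = r_obs / √(r_xx · r_yy) = 0.49 / √(0.52 × 0.69) = 0.49 / √0.3588 = 0.49 / 0.5990 ≈ 0.82.

0.82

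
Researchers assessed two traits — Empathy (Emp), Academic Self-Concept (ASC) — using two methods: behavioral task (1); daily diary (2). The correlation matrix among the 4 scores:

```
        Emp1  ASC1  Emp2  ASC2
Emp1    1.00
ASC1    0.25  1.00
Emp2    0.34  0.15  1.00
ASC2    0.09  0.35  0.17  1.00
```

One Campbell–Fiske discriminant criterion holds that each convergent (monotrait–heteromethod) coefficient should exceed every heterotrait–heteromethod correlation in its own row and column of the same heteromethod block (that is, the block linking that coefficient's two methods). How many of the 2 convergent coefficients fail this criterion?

Convergent coefficients and their comparison sets:
Emp (methods 1·2): 0.34 vs {0.09, 0.15} → pass.
ASC (methods 1·2): 0.35 vs {0.15, 0.09} → pass.
0 of 2 fail.

0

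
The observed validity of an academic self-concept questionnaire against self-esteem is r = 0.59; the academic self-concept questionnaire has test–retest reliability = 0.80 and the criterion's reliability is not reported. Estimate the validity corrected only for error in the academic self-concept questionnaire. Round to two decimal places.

Single correction: r_c = r_obs / √r_xx = 0.59 / √0.80 = 0.59 / 0.8944 ≈ 0.66.

0.66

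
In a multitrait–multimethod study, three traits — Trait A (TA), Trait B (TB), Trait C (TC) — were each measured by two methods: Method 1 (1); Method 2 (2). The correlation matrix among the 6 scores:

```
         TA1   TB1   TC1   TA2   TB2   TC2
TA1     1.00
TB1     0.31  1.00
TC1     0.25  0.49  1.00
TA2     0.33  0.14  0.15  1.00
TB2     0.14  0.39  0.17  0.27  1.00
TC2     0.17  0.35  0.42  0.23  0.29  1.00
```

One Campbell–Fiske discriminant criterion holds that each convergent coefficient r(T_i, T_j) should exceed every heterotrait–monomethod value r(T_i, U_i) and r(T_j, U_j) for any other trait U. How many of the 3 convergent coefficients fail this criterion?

2

Each convergent coefficient versus the relevant comparison correlations:
TA (methods 1·2): 0.33 vs {0.31, 0.27, 0.25, 0.23} → pass.
TB (methods 1·2): 0.39 vs {0.31, 0.27, 0.49, 0.29} → fail.
TC (methods 1·2): 0.42 vs {0.25, 0.23, 0.49, 0.29} → fail.
2 of 3 fail.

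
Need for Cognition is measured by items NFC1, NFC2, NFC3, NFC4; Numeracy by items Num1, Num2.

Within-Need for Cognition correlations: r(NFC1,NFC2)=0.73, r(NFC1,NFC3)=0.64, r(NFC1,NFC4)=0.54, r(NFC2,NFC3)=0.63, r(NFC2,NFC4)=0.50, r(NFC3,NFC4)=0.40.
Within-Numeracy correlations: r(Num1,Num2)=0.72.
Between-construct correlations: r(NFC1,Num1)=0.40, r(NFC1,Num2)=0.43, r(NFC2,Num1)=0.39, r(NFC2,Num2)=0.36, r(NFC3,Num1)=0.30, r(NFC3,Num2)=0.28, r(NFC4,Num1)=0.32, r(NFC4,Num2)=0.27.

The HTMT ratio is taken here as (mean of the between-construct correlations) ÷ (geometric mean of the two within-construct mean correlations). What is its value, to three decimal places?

0.535

Mean heterotrait r = 2.75/8 = 0.3438.
Mean within-NFC = 3.44/6 = 0.5733; mean within-Num = 0.72/1 = 0.7200.
Geometric mean = √(0.5733 × 0.7200) = 0.6425.
HTMT = 0.3438 / 0.6425 = 0.535.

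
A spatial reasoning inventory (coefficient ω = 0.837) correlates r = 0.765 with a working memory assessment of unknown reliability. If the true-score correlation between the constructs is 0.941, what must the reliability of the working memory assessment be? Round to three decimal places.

0.790

r_true = r_obs / √(r_xx · r_yy) ⇒ 0.941 = 0.765 / √(0.837 · r_yy).
√(0.837 · r_yy) = 0.765 / 0.941 = 0.8130; 0.837 · r_yy = 0.6610; r_yy = 0.6610 / 0.837 ≈ 0.790.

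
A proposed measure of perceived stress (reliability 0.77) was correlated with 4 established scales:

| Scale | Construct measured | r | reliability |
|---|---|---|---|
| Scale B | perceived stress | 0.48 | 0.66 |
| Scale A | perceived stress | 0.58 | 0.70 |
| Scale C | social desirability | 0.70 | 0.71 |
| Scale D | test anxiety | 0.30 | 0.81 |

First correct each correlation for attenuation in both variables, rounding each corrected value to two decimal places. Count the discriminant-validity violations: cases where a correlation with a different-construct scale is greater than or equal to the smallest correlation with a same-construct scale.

1

Disattenuated r (r / √(r_scale · r_new)):
  Scale B (conv): 0.48 / √(0.66·0.77) = 0.67
  Scale A (conv): 0.58 / √(0.70·0.77) = 0.79
  Scale C (disc): 0.70 / √(0.71·0.77) = 0.95
  Scale D (disc): 0.30 / √(0.81·0.77) = 0.38
Smallest convergent = 0.67. Discriminant values: 0.95, 0.38; count ≥ 0.67 → 1.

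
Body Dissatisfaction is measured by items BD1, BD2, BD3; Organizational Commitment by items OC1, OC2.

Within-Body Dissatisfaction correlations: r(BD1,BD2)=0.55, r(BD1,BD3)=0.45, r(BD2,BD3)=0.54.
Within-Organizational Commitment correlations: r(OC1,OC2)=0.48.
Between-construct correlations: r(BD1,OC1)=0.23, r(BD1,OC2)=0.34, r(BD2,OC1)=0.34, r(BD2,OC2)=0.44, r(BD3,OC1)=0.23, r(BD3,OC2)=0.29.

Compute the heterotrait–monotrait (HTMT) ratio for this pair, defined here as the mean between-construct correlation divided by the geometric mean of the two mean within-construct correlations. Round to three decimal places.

Mean heterotrait r = 1.87/6 = 0.3117.
Mean within-BD = 1.54/3 = 0.5133; mean within-OC = 0.48/1 = 0.4800.
Geometric mean = √(0.5133 × 0.4800) = 0.4964.
HTMT = 0.3117 / 0.4964 = 0.628.

0.628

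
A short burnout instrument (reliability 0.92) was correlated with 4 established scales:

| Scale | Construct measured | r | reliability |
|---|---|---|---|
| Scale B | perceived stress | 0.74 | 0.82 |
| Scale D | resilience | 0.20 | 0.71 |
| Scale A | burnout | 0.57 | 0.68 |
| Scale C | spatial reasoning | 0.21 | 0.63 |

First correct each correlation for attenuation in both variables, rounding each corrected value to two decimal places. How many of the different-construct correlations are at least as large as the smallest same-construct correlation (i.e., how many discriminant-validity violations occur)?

Disattenuated r (r / √(r_scale · r_new)):
  Scale B (disc): 0.74 / √(0.82·0.92) = 0.85
  Scale D (disc): 0.20 / √(0.71·0.92) = 0.25
  Scale A (conv): 0.57 / √(0.68·0.92) = 0.72
  Scale C (disc): 0.21 / √(0.63·0.92) = 0.28
Smallest convergent = 0.72. Discriminant values: 0.85, 0.25, 0.28; count ≥ 0.72 → 1.

1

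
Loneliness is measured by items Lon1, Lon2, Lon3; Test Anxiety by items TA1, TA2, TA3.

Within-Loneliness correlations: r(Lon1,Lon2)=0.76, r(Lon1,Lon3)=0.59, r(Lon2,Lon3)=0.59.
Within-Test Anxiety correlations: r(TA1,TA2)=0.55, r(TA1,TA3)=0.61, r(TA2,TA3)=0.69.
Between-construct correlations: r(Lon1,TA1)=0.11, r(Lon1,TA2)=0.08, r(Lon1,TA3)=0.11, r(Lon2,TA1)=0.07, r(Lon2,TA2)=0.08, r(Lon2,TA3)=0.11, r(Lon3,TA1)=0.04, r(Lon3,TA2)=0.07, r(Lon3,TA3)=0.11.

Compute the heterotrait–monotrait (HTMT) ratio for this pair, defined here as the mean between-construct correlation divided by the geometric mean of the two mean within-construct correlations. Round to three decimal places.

Mean between = 0.78/9 = 0.0867.
Mean within-Lon = 1.94/3 = 0.6467; mean within-TA = 1.85/3 = 0.6167.
Geometric mean = √(0.6467 × 0.6167) = 0.6315.
HTMT = 0.0867 / 0.6315 = 0.137.

0.137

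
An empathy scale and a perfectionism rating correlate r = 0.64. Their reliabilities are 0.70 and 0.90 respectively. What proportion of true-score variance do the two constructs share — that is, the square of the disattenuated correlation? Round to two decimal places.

Disattenuated r = 0.64 / √(0.70 × 0.90) = 0.64 / 0.7937 = 0.8064.
Shared true-score variance = 0.8064² = 0.6503 ≈ 0.65.

0.65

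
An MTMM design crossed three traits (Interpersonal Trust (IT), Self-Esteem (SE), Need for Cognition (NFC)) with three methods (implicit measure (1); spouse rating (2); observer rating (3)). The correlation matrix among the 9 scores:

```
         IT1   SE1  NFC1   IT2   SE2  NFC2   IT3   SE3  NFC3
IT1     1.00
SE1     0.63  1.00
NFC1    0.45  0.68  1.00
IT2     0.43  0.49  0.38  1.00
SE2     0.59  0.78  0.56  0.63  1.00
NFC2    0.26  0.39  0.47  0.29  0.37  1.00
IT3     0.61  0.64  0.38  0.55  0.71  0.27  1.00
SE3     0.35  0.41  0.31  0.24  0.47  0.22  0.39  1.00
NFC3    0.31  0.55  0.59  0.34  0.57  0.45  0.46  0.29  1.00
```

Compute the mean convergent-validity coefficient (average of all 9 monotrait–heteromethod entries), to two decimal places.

0.53

Convergent values: 0.43, 0.61, 0.55, 0.78, 0.41, 0.47, 0.47, 0.59, 0.45; mean = 4.76/9 = 0.53.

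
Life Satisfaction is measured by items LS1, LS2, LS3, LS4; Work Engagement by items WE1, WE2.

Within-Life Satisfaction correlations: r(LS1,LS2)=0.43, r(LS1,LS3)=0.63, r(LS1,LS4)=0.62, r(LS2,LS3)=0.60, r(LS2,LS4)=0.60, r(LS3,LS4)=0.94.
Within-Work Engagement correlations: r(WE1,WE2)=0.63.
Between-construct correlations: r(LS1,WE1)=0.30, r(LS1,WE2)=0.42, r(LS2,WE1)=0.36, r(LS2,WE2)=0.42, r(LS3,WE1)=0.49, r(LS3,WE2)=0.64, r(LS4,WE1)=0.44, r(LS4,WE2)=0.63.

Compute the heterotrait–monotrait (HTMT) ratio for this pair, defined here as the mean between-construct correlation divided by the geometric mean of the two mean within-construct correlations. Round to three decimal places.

0.730

Between-construct mean = 3.70/8 = 0.4625.
Mean within-LS = 3.82/6 = 0.6367; mean within-WE = 0.63/1 = 0.6300.
Geometric mean = √(0.6367 × 0.6300) = 0.6333.
HTMT = 0.4625 / 0.6333 = 0.730.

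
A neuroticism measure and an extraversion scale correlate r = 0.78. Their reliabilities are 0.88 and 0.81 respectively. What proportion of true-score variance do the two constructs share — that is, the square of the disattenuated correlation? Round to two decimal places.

Disattenuated r = 0.78 / √(0.88 × 0.81) = 0.78 / 0.8443 = 0.9238.
Shared true-score variance = 0.9238² = 0.8534 ≈ 0.85.

0.85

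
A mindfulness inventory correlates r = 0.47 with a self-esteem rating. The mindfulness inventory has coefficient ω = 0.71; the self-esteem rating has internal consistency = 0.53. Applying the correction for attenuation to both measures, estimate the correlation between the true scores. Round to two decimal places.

0.77

r_true = r_obs / √(r_xx · r_yy) = 0.47 / √(0.71 × 0.53) = 0.47 / √0.3763 = 0.47 / 0.6134 ≈ 0.77.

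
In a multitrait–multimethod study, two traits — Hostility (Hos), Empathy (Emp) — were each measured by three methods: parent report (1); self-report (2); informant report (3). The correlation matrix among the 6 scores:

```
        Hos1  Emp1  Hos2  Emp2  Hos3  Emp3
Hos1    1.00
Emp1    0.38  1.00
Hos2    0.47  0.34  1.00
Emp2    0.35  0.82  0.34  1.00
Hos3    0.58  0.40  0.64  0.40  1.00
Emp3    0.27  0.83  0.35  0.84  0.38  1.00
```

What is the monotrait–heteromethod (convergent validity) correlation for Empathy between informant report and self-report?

Same trait (Emp), different methods: r(Emp3, Emp2) = 0.84.

0.84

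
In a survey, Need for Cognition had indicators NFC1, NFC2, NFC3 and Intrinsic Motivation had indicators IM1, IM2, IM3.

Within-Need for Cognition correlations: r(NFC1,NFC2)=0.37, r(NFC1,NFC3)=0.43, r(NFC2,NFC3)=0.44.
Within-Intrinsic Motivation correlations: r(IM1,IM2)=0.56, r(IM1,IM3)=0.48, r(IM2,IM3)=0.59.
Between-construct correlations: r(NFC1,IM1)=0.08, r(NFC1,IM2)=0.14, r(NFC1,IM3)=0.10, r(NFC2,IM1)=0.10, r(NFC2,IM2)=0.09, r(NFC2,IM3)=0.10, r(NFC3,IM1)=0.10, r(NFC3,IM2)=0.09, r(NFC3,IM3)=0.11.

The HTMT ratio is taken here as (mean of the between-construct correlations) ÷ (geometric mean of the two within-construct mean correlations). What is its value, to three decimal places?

0.213

Mean heterotrait r = 0.91/9 = 0.1011.
Mean within-NFC = 1.24/3 = 0.4133; mean within-IM = 1.63/3 = 0.5433.
Geometric mean = √(0.4133 × 0.5433) = 0.4739.
HTMT = 0.1011 / 0.4739 = 0.213.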